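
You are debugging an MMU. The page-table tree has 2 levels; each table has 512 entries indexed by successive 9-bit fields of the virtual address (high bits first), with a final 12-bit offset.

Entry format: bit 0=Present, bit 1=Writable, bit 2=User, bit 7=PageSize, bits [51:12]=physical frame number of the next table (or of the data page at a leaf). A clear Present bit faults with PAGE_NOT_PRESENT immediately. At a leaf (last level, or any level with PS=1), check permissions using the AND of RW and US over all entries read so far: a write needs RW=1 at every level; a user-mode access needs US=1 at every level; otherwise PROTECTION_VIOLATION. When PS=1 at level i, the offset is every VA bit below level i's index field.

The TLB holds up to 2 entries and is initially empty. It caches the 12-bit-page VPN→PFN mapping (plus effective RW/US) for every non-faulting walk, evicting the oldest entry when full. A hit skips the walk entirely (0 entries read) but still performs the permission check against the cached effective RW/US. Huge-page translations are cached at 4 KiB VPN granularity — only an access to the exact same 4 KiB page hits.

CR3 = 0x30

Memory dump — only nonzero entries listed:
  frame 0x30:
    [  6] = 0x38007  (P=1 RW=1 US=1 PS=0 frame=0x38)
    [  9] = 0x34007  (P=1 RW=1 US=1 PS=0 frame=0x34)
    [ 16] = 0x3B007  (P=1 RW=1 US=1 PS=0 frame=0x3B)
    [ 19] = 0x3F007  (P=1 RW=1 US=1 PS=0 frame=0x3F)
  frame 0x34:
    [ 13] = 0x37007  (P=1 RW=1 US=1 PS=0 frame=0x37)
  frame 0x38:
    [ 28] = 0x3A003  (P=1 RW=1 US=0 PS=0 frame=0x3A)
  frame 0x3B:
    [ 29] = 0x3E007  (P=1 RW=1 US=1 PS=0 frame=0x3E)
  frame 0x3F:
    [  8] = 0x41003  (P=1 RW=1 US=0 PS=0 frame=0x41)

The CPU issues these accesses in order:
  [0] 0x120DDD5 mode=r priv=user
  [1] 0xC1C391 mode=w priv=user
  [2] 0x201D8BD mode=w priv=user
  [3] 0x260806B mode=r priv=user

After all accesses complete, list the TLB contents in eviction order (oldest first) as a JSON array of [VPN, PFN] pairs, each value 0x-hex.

Per-access translation:
#0 VA=0x120DDD5 (r,user):
  lvl0: tbl 0x30, slot 9 ⇒ 0x34007 (P1/RW1/US1/PS0)
  lvl1: tbl 0x34, slot 13 ⇒ 0x37007 (P1/RW1/US1/PS0)
  → PA=0x37DD5  (2 entries read)
#1 VA=0xC1C391 (w,user):
  lvl0: tbl 0x30, slot 6 ⇒ 0x38007 (P1/RW1/US1/PS0)
  lvl1: tbl 0x38, slot 28 ⇒ 0x3A003 (P1/RW1/US0/PS0)
  ✗ PROTECTION_VIOLATION  [2 reads]
#2 VA=0x201D8BD (w,user):
  lvl0: tbl 0x30, slot 16 ⇒ 0x3B007 (P1/RW1/US1/PS0)
  lvl1: tbl 0x3B, slot 29 ⇒ 0x3E007 (P1/RW1/US1/PS0)
  → PA=0x3E8BD  (2 entries read)
#3 VA=0x260806B (r,user):
  lvl0: tbl 0x30, slot 19 ⇒ 0x3F007 (P1/RW1/US1/PS0)
  lvl1: tbl 0x3F, slot 8 ⇒ 0x41003 (P1/RW1/US0/PS0)
  ✗ PROTECTION_VIOLATION  [2 reads]

TLB: [["0x120D", "0x37"], ["0x201D", "0x3E"]]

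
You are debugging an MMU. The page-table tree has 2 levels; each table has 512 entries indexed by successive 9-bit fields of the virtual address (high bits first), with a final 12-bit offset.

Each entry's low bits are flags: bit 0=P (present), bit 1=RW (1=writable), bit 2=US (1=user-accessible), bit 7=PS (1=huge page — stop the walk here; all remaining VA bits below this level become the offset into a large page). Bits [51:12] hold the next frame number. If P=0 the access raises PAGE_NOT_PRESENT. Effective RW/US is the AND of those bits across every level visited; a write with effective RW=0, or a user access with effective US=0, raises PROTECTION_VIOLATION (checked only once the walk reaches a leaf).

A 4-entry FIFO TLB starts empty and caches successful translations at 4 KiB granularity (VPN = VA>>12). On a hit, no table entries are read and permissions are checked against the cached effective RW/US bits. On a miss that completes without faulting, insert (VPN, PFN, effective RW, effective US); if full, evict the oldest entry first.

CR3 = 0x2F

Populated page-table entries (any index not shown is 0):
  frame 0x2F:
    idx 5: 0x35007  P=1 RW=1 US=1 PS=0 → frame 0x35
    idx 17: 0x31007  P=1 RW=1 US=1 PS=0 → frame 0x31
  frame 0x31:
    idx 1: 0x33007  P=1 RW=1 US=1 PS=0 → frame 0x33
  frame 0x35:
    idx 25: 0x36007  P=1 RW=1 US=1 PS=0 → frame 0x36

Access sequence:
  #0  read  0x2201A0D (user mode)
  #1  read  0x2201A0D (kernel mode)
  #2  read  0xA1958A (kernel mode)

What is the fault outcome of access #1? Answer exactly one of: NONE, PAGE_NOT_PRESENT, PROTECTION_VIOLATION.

Trace:
#0 VA=0x2201A0D (r,user):
  L0 @0x2F[17] → 0x31007  P=1,RW=1,US=1,PS=0
  L1 @0x31[1] → 0x33007  P=1,RW=1,US=1,PS=0
  ✓ 0x33A0D  — 2 lookups
#1 VA=0x2201A0D (r,kernel):
  TLB hit vpn=0x2201 → PA=0x33A0D
#2 VA=0xA1958A (r,kernel):
  L0 @0x2F[5] → 0x35007  P=1,RW=1,US=1,PS=0
  L1 @0x35[25] → 0x36007  P=1,RW=1,US=1,PS=0
  ✓ 0x3658A  — 2 lookups

Access #1 fault: NONE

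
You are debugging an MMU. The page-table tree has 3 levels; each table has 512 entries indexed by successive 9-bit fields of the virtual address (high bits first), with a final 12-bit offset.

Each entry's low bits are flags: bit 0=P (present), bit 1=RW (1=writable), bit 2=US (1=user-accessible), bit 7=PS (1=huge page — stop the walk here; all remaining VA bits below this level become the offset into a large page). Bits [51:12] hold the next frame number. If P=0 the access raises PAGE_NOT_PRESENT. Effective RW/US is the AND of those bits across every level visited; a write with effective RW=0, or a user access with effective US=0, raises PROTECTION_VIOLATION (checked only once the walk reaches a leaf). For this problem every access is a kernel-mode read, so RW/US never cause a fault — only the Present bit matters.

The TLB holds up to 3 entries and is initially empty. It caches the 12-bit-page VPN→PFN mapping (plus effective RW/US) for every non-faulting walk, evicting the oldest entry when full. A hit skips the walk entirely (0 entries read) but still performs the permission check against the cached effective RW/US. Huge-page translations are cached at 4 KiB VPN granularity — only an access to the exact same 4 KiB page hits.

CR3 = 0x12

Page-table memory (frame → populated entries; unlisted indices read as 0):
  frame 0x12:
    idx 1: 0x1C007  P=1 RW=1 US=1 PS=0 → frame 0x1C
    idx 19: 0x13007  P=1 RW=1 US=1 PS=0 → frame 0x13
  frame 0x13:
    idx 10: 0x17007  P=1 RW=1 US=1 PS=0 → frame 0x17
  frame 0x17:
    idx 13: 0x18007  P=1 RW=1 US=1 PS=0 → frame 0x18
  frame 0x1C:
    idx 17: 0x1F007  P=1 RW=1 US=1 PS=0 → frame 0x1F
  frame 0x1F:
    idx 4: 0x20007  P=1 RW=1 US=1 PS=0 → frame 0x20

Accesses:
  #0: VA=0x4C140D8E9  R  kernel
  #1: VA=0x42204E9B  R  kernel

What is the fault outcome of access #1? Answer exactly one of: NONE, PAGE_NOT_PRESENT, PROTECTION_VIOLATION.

Walk each access:
#0 VA=0x4C140D8E9 (r,kernel):
  lvl0: tbl 0x12, slot 19 ⇒ 0x13007 (P1/RW1/US1/PS0)
  lvl1: tbl 0x13, slot 10 ⇒ 0x17007 (P1/RW1/US1/PS0)
  lvl2: tbl 0x17, slot 13 ⇒ 0x18007 (P1/RW1/US1/PS0)
  ⇒ phys 0x188E9  [3 reads]
#1 VA=0x42204E9B (r,kernel):
  lvl0: tbl 0x12, slot 1 ⇒ 0x1C007 (P1/RW1/US1/PS0)
  lvl1: tbl 0x1C, slot 17 ⇒ 0x1F007 (P1/RW1/US1/PS0)
  lvl2: tbl 0x1F, slot 4 ⇒ 0x20007 (P1/RW1/US1/PS0)
  ⇒ phys 0x20E9B  [3 reads]

Access #1 fault: NONE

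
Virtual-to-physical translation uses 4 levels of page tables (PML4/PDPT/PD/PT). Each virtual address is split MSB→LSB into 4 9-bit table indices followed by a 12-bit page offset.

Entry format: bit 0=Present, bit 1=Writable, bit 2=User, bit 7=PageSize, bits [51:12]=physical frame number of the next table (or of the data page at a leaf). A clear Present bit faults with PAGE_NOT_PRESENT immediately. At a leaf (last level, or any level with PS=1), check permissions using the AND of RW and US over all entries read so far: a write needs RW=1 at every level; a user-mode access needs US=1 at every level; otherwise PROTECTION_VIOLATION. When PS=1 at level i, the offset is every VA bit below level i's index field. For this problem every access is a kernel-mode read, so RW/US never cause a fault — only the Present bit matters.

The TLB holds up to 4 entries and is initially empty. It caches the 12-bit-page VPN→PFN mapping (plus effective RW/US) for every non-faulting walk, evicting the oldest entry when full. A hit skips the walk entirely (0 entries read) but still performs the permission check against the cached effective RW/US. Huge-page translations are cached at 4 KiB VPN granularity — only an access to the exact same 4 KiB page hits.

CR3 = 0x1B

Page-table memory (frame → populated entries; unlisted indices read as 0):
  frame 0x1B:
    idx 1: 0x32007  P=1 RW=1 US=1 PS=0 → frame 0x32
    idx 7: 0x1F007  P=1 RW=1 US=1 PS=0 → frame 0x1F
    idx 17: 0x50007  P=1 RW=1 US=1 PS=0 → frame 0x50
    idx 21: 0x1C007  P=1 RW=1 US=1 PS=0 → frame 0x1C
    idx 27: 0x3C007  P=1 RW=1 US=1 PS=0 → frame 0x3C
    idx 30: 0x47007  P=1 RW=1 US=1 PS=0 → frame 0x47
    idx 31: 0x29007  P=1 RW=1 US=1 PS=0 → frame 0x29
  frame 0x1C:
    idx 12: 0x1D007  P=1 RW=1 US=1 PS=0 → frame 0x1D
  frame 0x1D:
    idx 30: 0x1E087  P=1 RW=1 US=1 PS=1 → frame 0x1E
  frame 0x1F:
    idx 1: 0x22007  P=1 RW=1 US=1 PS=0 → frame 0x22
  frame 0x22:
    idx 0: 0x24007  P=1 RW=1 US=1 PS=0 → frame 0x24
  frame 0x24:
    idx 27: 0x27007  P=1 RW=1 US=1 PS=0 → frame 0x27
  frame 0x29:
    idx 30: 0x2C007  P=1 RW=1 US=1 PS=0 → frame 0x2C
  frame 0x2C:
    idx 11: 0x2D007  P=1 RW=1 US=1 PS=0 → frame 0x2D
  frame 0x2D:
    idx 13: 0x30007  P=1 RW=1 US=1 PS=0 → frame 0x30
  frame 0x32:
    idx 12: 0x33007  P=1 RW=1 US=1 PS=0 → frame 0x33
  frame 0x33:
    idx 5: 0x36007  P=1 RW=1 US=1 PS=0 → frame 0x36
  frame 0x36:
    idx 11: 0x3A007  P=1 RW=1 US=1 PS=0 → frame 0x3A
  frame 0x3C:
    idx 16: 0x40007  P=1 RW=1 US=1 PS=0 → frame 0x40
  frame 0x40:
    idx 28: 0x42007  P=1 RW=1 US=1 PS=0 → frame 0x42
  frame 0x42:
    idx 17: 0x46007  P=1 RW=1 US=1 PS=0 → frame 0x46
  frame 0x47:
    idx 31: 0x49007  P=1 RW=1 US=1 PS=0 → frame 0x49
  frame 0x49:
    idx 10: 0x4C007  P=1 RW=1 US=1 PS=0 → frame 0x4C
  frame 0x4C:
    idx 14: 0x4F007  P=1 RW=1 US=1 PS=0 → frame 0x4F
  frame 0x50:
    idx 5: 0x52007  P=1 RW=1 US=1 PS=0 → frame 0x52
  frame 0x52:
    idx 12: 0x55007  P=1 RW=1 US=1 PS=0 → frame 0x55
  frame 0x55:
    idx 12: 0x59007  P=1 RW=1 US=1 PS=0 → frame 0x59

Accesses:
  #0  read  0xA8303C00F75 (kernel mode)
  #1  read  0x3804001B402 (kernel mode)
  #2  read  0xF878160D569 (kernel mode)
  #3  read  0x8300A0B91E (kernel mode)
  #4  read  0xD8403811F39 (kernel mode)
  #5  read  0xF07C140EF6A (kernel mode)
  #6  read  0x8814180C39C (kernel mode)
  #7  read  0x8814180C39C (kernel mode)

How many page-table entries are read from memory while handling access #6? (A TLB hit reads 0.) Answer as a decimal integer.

Per-access translation:
#0 VA=0xA8303C00F75 (r,kernel):
  L0: frame=0x1B idx=21 entry=0x1C007 [P=1 RW=1 US=1 PS=0]
  L1: frame=0x1C idx=12 entry=0x1D007 [P=1 RW=1 US=1 PS=0]
  L2: frame=0x1D idx=30 entry=0x1E087 [P=1 RW=1 US=1 PS=1]
  ⇒ phys 0x1EF75 (huge @L2)  [3 reads]
#1 VA=0x3804001B402 (r,kernel):
  L0: frame=0x1B idx=7 entry=0x1F007 [P=1 RW=1 US=1 PS=0]
  L1: frame=0x1F idx=1 entry=0x22007 [P=1 RW=1 US=1 PS=0]
  L2: frame=0x22 idx=0 entry=0x24007 [P=1 RW=1 US=1 PS=0]
  L3: frame=0x24 idx=27 entry=0x27007 [P=1 RW=1 US=1 PS=0]
  ⇒ phys 0x27402  [4 reads]
#2 VA=0xF878160D569 (r,kernel):
  L0: frame=0x1B idx=31 entry=0x29007 [P=1 RW=1 US=1 PS=0]
  L1: frame=0x29 idx=30 entry=0x2C007 [P=1 RW=1 US=1 PS=0]
  L2: frame=0x2C idx=11 entry=0x2D007 [P=1 RW=1 US=1 PS=0]
  L3: frame=0x2D idx=13 entry=0x30007 [P=1 RW=1 US=1 PS=0]
  ⇒ phys 0x30569  [4 reads]
#3 VA=0x8300A0B91E (r,kernel):
  L0: frame=0x1B idx=1 entry=0x32007 [P=1 RW=1 US=1 PS=0]
  L1: frame=0x32 idx=12 entry=0x33007 [P=1 RW=1 US=1 PS=0]
  L2: frame=0x33 idx=5 entry=0x36007 [P=1 RW=1 US=1 PS=0]
  L3: frame=0x36 idx=11 entry=0x3A007 [P=1 RW=1 US=1 PS=0]
  ⇒ phys 0x3A91E  [4 reads]
#4 VA=0xD8403811F39 (r,kernel):
  L0: frame=0x1B idx=27 entry=0x3C007 [P=1 RW=1 US=1 PS=0]
  L1: frame=0x3C idx=16 entry=0x40007 [P=1 RW=1 US=1 PS=0]
  L2: frame=0x40 idx=28 entry=0x42007 [P=1 RW=1 US=1 PS=0]
  L3: frame=0x42 idx=17 entry=0x46007 [P=1 RW=1 US=1 PS=0]
  ⇒ phys 0x46F39  [4 reads]
#5 VA=0xF07C140EF6A (r,kernel):
  L0: frame=0x1B idx=30 entry=0x47007 [P=1 RW=1 US=1 PS=0]
  L1: frame=0x47 idx=31 entry=0x49007 [P=1 RW=1 US=1 PS=0]
  L2: frame=0x49 idx=10 entry=0x4C007 [P=1 RW=1 US=1 PS=0]
  L3: frame=0x4C idx=14 entry=0x4F007 [P=1 RW=1 US=1 PS=0]
  ⇒ phys 0x4FF6A  [4 reads]
#6 VA=0x8814180C39C (r,kernel):
  L0: frame=0x1B idx=17 entry=0x50007 [P=1 RW=1 US=1 PS=0]
  L1: frame=0x50 idx=5 entry=0x52007 [P=1 RW=1 US=1 PS=0]
  L2: frame=0x52 idx=12 entry=0x55007 [P=1 RW=1 US=1 PS=0]
  L3: frame=0x55 idx=12 entry=0x59007 [P=1 RW=1 US=1 PS=0]
  ⇒ phys 0x5939C  [4 reads]
#7 VA=0x8814180C39C (r,kernel):
  TLB hit vpn=0x8814180C → PA=0x5939C

Entries read for #6: 4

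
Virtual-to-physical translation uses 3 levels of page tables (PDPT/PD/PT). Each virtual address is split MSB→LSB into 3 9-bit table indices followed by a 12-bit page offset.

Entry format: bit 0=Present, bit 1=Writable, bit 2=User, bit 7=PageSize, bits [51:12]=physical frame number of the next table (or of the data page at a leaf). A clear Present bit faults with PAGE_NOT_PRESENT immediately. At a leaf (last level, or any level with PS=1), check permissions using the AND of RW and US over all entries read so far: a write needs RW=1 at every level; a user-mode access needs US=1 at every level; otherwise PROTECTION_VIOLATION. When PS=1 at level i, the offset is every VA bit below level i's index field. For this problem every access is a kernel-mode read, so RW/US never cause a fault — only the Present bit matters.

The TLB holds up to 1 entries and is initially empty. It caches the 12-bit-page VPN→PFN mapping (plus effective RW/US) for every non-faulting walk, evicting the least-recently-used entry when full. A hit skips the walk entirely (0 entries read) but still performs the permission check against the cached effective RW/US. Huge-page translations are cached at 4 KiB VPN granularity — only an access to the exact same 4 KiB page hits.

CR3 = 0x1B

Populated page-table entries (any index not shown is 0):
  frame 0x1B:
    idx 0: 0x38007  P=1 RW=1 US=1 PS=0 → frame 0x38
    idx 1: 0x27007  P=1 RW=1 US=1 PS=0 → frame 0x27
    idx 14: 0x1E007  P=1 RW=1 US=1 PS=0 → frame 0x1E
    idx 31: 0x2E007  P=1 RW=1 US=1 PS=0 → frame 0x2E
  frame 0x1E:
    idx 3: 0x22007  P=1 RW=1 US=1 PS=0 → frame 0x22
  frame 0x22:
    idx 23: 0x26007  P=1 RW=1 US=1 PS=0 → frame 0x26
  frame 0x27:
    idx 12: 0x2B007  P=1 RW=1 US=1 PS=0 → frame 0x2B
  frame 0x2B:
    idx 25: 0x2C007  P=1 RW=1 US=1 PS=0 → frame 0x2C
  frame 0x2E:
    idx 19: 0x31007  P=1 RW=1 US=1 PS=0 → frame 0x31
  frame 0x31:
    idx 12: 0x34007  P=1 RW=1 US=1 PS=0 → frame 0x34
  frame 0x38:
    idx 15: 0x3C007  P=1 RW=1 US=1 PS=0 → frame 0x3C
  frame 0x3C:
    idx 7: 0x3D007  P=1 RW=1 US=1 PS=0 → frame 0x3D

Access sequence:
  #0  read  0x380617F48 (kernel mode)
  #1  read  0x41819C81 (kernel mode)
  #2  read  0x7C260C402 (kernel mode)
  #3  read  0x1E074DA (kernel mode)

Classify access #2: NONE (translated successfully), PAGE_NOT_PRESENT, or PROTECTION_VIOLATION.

Per-access translation:
#0 VA=0x380617F48 (r,kernel):
  L0: frame=0x1B idx=14 entry=0x1E007 [P=1 RW=1 US=1 PS=0]
  L1: frame=0x1E idx=3 entry=0x22007 [P=1 RW=1 US=1 PS=0]
  L2: frame=0x22 idx=23 entry=0x26007 [P=1 RW=1 US=1 PS=0]
  ✓ 0x26F48  — 3 lookups
#1 VA=0x41819C81 (r,kernel):
  L0: frame=0x1B idx=1 entry=0x27007 [P=1 RW=1 US=1 PS=0]
  L1: frame=0x27 idx=12 entry=0x2B007 [P=1 RW=1 US=1 PS=0]
  L2: frame=0x2B idx=25 entry=0x2C007 [P=1 RW=1 US=1 PS=0]
  ✓ 0x2CC81  — 3 lookups
#2 VA=0x7C260C402 (r,kernel):
  L0: frame=0x1B idx=31 entry=0x2E007 [P=1 RW=1 US=1 PS=0]
  L1: frame=0x2E idx=19 entry=0x31007 [P=1 RW=1 US=1 PS=0]
  L2: frame=0x31 idx=12 entry=0x34007 [P=1 RW=1 US=1 PS=0]
  ✓ 0x34402  — 3 lookups
#3 VA=0x1E074DA (r,kernel):
  L0: frame=0x1B idx=0 entry=0x38007 [P=1 RW=1 US=1 PS=0]
  L1: frame=0x38 idx=15 entry=0x3C007 [P=1 RW=1 US=1 PS=0]
  L2: frame=0x3C idx=7 entry=0x3D007 [P=1 RW=1 US=1 PS=0]
  ✓ 0x3D4DA  — 3 lookups

Access #2 fault: NONE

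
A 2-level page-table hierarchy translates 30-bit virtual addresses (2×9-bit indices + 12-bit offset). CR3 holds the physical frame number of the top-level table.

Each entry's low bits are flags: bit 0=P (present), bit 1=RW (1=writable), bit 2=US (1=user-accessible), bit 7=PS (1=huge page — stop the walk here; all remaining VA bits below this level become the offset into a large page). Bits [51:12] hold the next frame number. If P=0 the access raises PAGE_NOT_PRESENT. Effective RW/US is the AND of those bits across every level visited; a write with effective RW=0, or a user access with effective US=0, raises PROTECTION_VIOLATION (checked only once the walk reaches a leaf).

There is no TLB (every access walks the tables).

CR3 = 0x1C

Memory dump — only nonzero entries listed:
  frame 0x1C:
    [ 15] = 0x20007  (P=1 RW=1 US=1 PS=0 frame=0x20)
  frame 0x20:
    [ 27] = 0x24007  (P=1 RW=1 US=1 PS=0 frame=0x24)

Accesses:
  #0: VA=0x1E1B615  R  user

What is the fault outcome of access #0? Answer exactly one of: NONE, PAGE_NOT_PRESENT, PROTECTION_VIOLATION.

Walk each access:
#0 VA=0x1E1B615 (r,user):
  L0: frame=0x1C idx=15 entry=0x20007 [P=1 RW=1 US=1 PS=0]
  L1: frame=0x20 idx=27 entry=0x24007 [P=1 RW=1 US=1 PS=0]
  ✓ 0x24615  — 2 lookups

Access #0 fault: NONE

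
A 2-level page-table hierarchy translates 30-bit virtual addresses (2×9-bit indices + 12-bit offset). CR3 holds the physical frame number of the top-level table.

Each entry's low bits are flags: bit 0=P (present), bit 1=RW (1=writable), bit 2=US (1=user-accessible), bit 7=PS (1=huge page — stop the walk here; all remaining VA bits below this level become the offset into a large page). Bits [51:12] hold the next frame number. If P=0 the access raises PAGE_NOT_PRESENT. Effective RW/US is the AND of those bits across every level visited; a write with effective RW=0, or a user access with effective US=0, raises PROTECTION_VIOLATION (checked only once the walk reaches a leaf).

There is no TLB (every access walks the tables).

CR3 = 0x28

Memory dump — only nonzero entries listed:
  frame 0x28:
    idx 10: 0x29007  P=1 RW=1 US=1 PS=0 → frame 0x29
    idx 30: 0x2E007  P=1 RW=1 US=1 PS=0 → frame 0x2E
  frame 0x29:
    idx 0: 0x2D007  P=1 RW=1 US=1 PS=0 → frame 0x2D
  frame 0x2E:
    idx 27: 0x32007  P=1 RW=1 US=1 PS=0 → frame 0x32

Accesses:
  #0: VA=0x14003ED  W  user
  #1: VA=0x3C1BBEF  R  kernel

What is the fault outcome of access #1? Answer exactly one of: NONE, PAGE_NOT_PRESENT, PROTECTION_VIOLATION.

Trace:
#0 VA=0x14003ED (w,user):
  L0: frame=0x28 idx=10 entry=0x29007 [P=1 RW=1 US=1 PS=0]
  L1: frame=0x29 idx=0 entry=0x2D007 [P=1 RW=1 US=1 PS=0]
  → PA=0x2D3ED  (2 entries read)
#1 VA=0x3C1BBEF (r,kernel):
  L0: frame=0x28 idx=30 entry=0x2E007 [P=1 RW=1 US=1 PS=0]
  L1: frame=0x2E idx=27 entry=0x32007 [P=1 RW=1 US=1 PS=0]
  → PA=0x32BEF  (2 entries read)

Access #1 fault: NONE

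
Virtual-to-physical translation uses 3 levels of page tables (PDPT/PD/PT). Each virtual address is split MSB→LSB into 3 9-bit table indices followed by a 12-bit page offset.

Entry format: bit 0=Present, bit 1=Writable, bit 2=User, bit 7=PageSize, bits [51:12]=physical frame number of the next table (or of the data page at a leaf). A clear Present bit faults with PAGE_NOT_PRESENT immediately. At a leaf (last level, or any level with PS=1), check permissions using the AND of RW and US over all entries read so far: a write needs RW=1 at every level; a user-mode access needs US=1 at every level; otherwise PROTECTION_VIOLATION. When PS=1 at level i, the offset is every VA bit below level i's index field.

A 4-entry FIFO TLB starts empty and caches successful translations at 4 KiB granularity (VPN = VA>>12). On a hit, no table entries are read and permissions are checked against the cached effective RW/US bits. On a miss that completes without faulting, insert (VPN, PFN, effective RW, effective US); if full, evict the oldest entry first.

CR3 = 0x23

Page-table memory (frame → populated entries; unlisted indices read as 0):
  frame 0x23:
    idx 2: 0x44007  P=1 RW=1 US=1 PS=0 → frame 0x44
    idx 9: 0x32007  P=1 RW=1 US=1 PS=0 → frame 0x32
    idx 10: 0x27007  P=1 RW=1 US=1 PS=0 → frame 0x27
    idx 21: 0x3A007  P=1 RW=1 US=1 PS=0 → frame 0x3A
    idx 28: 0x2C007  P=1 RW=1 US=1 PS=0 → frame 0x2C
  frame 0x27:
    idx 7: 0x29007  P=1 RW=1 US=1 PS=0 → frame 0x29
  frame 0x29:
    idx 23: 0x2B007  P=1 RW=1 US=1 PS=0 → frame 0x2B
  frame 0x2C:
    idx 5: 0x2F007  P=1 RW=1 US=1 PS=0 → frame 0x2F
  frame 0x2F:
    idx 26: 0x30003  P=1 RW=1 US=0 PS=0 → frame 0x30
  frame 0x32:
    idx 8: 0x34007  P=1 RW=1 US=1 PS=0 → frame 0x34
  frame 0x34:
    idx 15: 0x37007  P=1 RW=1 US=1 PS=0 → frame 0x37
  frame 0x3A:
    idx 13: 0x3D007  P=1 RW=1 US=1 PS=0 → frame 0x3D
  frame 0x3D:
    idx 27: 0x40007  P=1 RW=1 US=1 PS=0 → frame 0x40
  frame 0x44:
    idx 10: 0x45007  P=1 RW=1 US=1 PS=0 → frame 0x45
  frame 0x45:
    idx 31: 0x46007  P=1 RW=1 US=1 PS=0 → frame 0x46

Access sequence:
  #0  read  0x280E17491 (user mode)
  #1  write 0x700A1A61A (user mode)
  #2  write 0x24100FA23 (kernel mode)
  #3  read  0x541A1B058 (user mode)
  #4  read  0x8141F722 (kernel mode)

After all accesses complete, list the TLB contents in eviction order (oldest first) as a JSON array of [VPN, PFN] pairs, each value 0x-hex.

Walk each access:
#0 VA=0x280E17491 (r,user):
  L0 @0x23[10] → 0x27007  P=1,RW=1,US=1,PS=0
  L1 @0x27[7] → 0x29007  P=1,RW=1,US=1,PS=0
  L2 @0x29[23] → 0x2B007  P=1,RW=1,US=1,PS=0
  ⇒ phys 0x2B491  [3 reads]
#1 VA=0x700A1A61A (w,user):
  L0 @0x23[28] → 0x2C007  P=1,RW=1,US=1,PS=0
  L1 @0x2C[5] → 0x2F007  P=1,RW=1,US=1,PS=0
  L2 @0x2F[26] → 0x30003  P=1,RW=1,US=0,PS=0
  ⇒ fault: PROTECTION_VIOLATION  — 3 lookups
#2 VA=0x24100FA23 (w,kernel):
  L0 @0x23[9] → 0x32007  P=1,RW=1,US=1,PS=0
  L1 @0x32[8] → 0x34007  P=1,RW=1,US=1,PS=0
  L2 @0x34[15] → 0x37007  P=1,RW=1,US=1,PS=0
  ⇒ phys 0x37A23  [3 reads]
#3 VA=0x541A1B058 (r,user):
  L0 @0x23[21] → 0x3A007  P=1,RW=1,US=1,PS=0
  L1 @0x3A[13] → 0x3D007  P=1,RW=1,US=1,PS=0
  L2 @0x3D[27] → 0x40007  P=1,RW=1,US=1,PS=0
  ⇒ phys 0x40058  [3 reads]
#4 VA=0x8141F722 (r,kernel):
  L0 @0x23[2] → 0x44007  P=1,RW=1,US=1,PS=0
  L1 @0x44[10] → 0x45007  P=1,RW=1,US=1,PS=0
  L2 @0x45[31] → 0x46007  P=1,RW=1,US=1,PS=0
  ⇒ phys 0x46722  [3 reads]

TLB: [["0x280E17", "0x2B"], ["0x24100F", "0x37"], ["0x541A1B", "0x40"], ["0x8141F", "0x46"]]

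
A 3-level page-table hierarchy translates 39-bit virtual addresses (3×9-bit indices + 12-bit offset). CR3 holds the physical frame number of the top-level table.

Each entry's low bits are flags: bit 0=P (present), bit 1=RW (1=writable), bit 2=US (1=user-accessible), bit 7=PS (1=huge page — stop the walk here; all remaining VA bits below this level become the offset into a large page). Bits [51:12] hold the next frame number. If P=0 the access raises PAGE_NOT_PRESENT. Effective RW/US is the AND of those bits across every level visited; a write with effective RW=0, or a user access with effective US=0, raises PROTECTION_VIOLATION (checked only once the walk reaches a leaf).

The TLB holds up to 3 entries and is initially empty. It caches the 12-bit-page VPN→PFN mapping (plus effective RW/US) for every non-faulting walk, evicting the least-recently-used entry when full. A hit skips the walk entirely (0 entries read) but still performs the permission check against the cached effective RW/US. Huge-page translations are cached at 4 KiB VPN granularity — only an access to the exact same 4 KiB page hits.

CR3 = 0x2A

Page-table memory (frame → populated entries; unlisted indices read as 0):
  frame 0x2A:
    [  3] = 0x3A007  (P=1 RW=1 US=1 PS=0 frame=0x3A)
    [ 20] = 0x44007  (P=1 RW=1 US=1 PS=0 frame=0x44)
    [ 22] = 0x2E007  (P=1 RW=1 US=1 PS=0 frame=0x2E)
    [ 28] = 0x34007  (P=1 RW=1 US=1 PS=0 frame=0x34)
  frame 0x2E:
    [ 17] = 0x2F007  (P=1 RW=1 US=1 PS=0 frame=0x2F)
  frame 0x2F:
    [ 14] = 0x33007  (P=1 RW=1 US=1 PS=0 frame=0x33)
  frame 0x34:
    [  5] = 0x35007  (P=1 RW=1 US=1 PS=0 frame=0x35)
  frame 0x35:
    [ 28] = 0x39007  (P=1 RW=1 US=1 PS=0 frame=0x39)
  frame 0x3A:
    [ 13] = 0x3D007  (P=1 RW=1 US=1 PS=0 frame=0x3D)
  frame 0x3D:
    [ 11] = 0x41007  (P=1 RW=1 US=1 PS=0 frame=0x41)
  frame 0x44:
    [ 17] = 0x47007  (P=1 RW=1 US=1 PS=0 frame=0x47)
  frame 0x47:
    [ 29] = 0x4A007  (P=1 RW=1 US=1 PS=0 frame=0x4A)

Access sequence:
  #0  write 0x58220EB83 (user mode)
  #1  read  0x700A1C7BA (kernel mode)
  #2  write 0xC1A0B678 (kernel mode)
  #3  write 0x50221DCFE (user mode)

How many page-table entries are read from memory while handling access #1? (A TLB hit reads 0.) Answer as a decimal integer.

Walk each access:
#0 VA=0x58220EB83 (w,user):
  [0] read 0x2A idx=22: raw=0x2E007 flags P=1 W=1 U=1 S=0
  [1] read 0x2E idx=17: raw=0x2F007 flags P=1 W=1 U=1 S=0
  [2] read 0x2F idx=14: raw=0x33007 flags P=1 W=1 U=1 S=0
  ✓ 0x33B83  — 3 lookups
#1 VA=0x700A1C7BA (r,kernel):
  [0] read 0x2A idx=28: raw=0x34007 flags P=1 W=1 U=1 S=0
  [1] read 0x34 idx=5: raw=0x35007 flags P=1 W=1 U=1 S=0
  [2] read 0x35 idx=28: raw=0x39007 flags P=1 W=1 U=1 S=0
  ✓ 0x397BA  — 3 lookups
#2 VA=0xC1A0B678 (w,kernel):
  [0] read 0x2A idx=3: raw=0x3A007 flags P=1 W=1 U=1 S=0
  [1] read 0x3A idx=13: raw=0x3D007 flags P=1 W=1 U=1 S=0
  [2] read 0x3D idx=11: raw=0x41007 flags P=1 W=1 U=1 S=0
  ✓ 0x41678  — 3 lookups
#3 VA=0x50221DCFE (w,user):
  [0] read 0x2A idx=20: raw=0x44007 flags P=1 W=1 U=1 S=0
  [1] read 0x44 idx=17: raw=0x47007 flags P=1 W=1 U=1 S=0
  [2] read 0x47 idx=29: raw=0x4A007 flags P=1 W=1 U=1 S=0
  ✓ 0x4ACFE  — 3 lookups

Entries read for #1: 3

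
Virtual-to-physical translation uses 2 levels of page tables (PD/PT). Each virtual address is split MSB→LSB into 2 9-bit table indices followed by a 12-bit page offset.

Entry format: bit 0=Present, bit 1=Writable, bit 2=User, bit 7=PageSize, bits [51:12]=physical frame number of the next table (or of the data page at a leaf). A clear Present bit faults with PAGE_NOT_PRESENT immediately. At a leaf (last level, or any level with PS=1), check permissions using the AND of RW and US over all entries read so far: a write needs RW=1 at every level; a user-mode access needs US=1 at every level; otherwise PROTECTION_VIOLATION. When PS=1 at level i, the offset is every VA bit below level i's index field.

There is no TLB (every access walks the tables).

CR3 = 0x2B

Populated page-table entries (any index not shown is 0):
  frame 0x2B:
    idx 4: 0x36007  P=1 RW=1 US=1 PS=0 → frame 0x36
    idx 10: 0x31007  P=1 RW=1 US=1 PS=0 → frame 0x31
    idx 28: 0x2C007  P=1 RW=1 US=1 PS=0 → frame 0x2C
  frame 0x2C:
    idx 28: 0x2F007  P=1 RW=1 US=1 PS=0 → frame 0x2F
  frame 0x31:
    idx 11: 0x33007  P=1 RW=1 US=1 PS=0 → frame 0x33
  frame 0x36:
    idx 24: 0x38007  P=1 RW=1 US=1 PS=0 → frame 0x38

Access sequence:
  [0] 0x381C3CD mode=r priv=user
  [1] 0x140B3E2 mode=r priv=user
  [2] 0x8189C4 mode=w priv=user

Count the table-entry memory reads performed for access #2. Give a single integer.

Walk each access:
#0 VA=0x381C3CD (r,user):
  L0: frame=0x2B idx=28 entry=0x2C007 [P=1 RW=1 US=1 PS=0]
  L1: frame=0x2C idx=28 entry=0x2F007 [P=1 RW=1 US=1 PS=0]
  → PA=0x2F3CD  (2 entries read)
#1 VA=0x140B3E2 (r,user):
  L0: frame=0x2B idx=10 entry=0x31007 [P=1 RW=1 US=1 PS=0]
  L1: frame=0x31 idx=11 entry=0x33007 [P=1 RW=1 US=1 PS=0]
  → PA=0x333E2  (2 entries read)
#2 VA=0x8189C4 (w,user):
  L0: frame=0x2B idx=4 entry=0x36007 [P=1 RW=1 US=1 PS=0]
  L1: frame=0x36 idx=24 entry=0x38007 [P=1 RW=1 US=1 PS=0]
  → PA=0x389C4  (2 entries read)

Entries read for #2: 2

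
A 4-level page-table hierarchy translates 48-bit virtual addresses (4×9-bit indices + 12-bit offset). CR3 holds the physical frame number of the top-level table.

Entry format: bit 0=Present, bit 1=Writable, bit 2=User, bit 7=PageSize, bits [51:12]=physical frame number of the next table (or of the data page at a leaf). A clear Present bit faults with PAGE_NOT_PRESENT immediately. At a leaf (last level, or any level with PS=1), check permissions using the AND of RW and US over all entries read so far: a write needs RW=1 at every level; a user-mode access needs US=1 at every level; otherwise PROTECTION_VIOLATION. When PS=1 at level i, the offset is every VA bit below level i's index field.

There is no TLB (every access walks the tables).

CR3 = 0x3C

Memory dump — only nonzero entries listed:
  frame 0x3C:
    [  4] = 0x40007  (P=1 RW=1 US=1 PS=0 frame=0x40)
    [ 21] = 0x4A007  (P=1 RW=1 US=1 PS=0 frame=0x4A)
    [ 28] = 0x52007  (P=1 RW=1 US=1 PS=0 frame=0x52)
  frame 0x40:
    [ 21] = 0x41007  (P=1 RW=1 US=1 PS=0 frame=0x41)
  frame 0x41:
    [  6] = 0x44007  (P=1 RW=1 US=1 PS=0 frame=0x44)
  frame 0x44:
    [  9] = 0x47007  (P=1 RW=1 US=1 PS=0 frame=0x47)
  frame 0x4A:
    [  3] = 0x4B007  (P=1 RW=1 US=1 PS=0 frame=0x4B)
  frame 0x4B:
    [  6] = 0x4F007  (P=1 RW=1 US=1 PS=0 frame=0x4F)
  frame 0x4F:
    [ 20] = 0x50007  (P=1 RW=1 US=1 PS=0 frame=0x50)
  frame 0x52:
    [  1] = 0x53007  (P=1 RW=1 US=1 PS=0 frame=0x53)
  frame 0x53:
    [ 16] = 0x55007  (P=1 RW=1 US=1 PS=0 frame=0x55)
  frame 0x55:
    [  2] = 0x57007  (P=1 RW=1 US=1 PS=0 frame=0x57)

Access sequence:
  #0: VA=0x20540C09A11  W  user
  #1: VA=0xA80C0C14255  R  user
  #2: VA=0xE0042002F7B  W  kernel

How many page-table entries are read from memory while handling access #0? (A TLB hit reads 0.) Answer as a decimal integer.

Walk each access:
#0 VA=0x20540C09A11 (w,user):
  lvl0: tbl 0x3C, slot 4 ⇒ 0x40007 (P1/RW1/US1/PS0)
  lvl1: tbl 0x40, slot 21 ⇒ 0x41007 (P1/RW1/US1/PS0)
  lvl2: tbl 0x41, slot 6 ⇒ 0x44007 (P1/RW1/US1/PS0)
  lvl3: tbl 0x44, slot 9 ⇒ 0x47007 (P1/RW1/US1/PS0)
  ⇒ phys 0x47A11  [4 reads]
#1 VA=0xA80C0C14255 (r,user):
  lvl0: tbl 0x3C, slot 21 ⇒ 0x4A007 (P1/RW1/US1/PS0)
  lvl1: tbl 0x4A, slot 3 ⇒ 0x4B007 (P1/RW1/US1/PS0)
  lvl2: tbl 0x4B, slot 6 ⇒ 0x4F007 (P1/RW1/US1/PS0)
  lvl3: tbl 0x4F, slot 20 ⇒ 0x50007 (P1/RW1/US1/PS0)
  ⇒ phys 0x50255  [4 reads]
#2 VA=0xE0042002F7B (w,kernel):
  lvl0: tbl 0x3C, slot 28 ⇒ 0x52007 (P1/RW1/US1/PS0)
  lvl1: tbl 0x52, slot 1 ⇒ 0x53007 (P1/RW1/US1/PS0)
  lvl2: tbl 0x53, slot 16 ⇒ 0x55007 (P1/RW1/US1/PS0)
  lvl3: tbl 0x55, slot 2 ⇒ 0x57007 (P1/RW1/US1/PS0)
  ⇒ phys 0x57F7B  [4 reads]

Entries read for #0: 4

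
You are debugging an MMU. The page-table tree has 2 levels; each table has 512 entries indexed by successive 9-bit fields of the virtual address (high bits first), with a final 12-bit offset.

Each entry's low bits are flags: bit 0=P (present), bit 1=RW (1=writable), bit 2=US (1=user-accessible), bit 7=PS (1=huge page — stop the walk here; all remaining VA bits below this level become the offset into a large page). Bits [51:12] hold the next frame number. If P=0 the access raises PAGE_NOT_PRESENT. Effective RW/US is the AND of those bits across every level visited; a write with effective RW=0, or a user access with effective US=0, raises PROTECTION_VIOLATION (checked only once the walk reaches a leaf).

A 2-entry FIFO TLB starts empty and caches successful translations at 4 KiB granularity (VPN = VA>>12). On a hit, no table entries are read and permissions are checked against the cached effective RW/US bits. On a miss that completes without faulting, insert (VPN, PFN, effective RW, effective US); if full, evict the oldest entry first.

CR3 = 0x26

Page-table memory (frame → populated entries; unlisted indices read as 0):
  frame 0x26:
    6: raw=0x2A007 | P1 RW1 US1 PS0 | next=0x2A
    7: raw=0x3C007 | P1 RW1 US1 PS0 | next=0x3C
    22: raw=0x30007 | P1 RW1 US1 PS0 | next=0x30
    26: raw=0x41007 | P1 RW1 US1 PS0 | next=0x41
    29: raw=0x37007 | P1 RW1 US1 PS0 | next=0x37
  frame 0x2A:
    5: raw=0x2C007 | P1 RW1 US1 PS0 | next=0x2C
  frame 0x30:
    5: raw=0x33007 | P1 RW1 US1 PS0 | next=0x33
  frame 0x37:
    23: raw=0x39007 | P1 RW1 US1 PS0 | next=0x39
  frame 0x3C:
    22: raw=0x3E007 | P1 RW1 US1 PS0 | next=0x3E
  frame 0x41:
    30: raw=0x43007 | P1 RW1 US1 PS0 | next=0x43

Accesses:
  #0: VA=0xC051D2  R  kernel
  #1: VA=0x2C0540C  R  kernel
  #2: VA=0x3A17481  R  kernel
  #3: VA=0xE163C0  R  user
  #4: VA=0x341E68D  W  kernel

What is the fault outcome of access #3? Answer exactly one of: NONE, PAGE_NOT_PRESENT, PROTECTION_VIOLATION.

Per-access translation:
#0 VA=0xC051D2 (r,kernel):
  [0] read 0x26 idx=6: raw=0x2A007 flags P=1 W=1 U=1 S=0
  [1] read 0x2A idx=5: raw=0x2C007 flags P=1 W=1 U=1 S=0
  → PA=0x2C1D2  (2 entries read)
#1 VA=0x2C0540C (r,kernel):
  [0] read 0x26 idx=22: raw=0x30007 flags P=1 W=1 U=1 S=0
  [1] read 0x30 idx=5: raw=0x33007 flags P=1 W=1 U=1 S=0
  → PA=0x3340C  (2 entries read)
#2 VA=0x3A17481 (r,kernel):
  [0] read 0x26 idx=29: raw=0x37007 flags P=1 W=1 U=1 S=0
  [1] read 0x37 idx=23: raw=0x39007 flags P=1 W=1 U=1 S=0
  → PA=0x39481  (2 entries read)
#3 VA=0xE163C0 (r,user):
  [0] read 0x26 idx=7: raw=0x3C007 flags P=1 W=1 U=1 S=0
  [1] read 0x3C idx=22: raw=0x3E007 flags P=1 W=1 U=1 S=0
  → PA=0x3E3C0  (2 entries read)
#4 VA=0x341E68D (w,kernel):
  [0] read 0x26 idx=26: raw=0x41007 flags P=1 W=1 U=1 S=0
  [1] read 0x41 idx=30: raw=0x43007 flags P=1 W=1 U=1 S=0
  → PA=0x4368D  (2 entries read)

Access #3 fault: NONE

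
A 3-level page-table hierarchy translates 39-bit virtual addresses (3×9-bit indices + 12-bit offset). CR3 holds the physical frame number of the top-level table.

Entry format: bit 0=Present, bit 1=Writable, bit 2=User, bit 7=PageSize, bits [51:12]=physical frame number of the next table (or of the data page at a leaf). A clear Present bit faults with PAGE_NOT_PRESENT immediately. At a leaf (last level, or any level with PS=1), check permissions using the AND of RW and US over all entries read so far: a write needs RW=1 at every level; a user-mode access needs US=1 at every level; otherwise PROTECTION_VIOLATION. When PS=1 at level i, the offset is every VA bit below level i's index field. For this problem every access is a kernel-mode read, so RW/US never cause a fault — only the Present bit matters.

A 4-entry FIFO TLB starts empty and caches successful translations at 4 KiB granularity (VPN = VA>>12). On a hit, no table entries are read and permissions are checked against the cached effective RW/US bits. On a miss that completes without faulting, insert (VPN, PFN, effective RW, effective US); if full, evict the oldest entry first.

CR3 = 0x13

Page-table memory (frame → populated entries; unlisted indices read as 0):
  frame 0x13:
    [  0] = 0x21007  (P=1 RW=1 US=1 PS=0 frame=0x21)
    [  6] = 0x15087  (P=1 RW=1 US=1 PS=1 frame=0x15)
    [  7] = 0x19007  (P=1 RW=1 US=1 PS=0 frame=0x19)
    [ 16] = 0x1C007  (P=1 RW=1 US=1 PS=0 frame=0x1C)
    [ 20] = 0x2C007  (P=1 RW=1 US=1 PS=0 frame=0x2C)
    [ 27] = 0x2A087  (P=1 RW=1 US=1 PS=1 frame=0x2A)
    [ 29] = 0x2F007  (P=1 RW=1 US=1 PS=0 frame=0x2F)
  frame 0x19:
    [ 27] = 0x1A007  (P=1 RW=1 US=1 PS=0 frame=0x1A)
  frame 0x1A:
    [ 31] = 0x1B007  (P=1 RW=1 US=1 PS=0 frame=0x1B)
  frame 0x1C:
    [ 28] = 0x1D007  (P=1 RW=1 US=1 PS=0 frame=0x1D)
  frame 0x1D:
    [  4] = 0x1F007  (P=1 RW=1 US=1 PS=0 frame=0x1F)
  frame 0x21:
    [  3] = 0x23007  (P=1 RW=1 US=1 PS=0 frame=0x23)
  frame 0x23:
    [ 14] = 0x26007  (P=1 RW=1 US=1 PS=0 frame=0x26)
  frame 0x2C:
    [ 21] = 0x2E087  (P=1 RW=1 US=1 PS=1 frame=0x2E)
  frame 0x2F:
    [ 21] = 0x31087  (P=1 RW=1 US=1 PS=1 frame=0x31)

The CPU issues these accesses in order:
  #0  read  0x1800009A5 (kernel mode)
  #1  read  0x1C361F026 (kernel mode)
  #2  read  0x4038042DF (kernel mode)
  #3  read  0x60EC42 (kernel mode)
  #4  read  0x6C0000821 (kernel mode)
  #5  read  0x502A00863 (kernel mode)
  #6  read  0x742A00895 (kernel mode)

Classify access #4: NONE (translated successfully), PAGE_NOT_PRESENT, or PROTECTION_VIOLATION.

Per-access translation:
#0 VA=0x1800009A5 (r,kernel):
  L0: frame=0x13 idx=6 entry=0x15087 [P=1 RW=1 US=1 PS=1]
  ✓ 0x159A5 (huge @L0)  — 1 lookups
#1 VA=0x1C361F026 (r,kernel):
  L0: frame=0x13 idx=7 entry=0x19007 [P=1 RW=1 US=1 PS=0]
  L1: frame=0x19 idx=27 entry=0x1A007 [P=1 RW=1 US=1 PS=0]
  L2: frame=0x1A idx=31 entry=0x1B007 [P=1 RW=1 US=1 PS=0]
  ✓ 0x1B026  — 3 lookups
#2 VA=0x4038042DF (r,kernel):
  L0: frame=0x13 idx=16 entry=0x1C007 [P=1 RW=1 US=1 PS=0]
  L1: frame=0x1C idx=28 entry=0x1D007 [P=1 RW=1 US=1 PS=0]
  L2: frame=0x1D idx=4 entry=0x1F007 [P=1 RW=1 US=1 PS=0]
  ✓ 0x1F2DF  — 3 lookups
#3 VA=0x60EC42 (r,kernel):
  L0: frame=0x13 idx=0 entry=0x21007 [P=1 RW=1 US=1 PS=0]
  L1: frame=0x21 idx=3 entry=0x23007 [P=1 RW=1 US=1 PS=0]
  L2: frame=0x23 idx=14 entry=0x26007 [P=1 RW=1 US=1 PS=0]
  ✓ 0x26C42  — 3 lookups
#4 VA=0x6C0000821 (r,kernel):
  L0: frame=0x13 idx=27 entry=0x2A087 [P=1 RW=1 US=1 PS=1]
  ✓ 0x2A821 (huge @L0)  — 1 lookups
#5 VA=0x502A00863 (r,kernel):
  L0: frame=0x13 idx=20 entry=0x2C007 [P=1 RW=1 US=1 PS=0]
  L1: frame=0x2C idx=21 entry=0x2E087 [P=1 RW=1 US=1 PS=1]
  ✓ 0x2E863 (huge @L1)  — 2 lookups
#6 VA=0x742A00895 (r,kernel):
  L0: frame=0x13 idx=29 entry=0x2F007 [P=1 RW=1 US=1 PS=0]
  L1: frame=0x2F idx=21 entry=0x31087 [P=1 RW=1 US=1 PS=1]
  ✓ 0x31895 (huge @L1)  — 2 lookups

Access #4 fault: NONE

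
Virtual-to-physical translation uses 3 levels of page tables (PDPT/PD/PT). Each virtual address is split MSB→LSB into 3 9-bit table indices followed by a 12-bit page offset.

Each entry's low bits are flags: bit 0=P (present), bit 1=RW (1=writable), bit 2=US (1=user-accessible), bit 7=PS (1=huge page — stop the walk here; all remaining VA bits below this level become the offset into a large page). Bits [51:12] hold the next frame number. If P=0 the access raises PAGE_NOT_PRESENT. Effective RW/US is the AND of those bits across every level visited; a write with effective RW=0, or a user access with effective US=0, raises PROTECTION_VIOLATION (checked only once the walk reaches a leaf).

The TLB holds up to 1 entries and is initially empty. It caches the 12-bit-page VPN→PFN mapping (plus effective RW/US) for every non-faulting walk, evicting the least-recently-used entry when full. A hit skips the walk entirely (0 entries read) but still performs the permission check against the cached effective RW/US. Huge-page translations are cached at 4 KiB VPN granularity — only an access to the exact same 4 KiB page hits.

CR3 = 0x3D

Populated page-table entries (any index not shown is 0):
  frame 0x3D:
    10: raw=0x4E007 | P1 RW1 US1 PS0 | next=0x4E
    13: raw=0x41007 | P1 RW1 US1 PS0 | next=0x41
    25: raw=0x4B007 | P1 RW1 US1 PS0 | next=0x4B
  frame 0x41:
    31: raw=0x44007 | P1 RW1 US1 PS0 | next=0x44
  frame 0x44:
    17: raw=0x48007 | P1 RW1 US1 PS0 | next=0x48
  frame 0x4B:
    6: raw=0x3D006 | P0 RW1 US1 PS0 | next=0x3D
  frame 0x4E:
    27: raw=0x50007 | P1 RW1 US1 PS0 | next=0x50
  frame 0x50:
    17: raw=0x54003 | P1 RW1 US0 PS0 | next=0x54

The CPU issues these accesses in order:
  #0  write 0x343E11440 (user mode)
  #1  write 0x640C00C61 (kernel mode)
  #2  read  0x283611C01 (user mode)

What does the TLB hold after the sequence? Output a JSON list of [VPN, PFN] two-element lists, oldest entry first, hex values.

Walk each access:
#0 VA=0x343E11440 (w,user):
  [0] read 0x3D idx=13: raw=0x41007 flags P=1 W=1 U=1 S=0
  [1] read 0x41 idx=31: raw=0x44007 flags P=1 W=1 U=1 S=0
  [2] read 0x44 idx=17: raw=0x48007 flags P=1 W=1 U=1 S=0
  ✓ 0x48440  — 3 lookups
#1 VA=0x640C00C61 (w,kernel):
  [0] read 0x3D idx=25: raw=0x4B007 flags P=1 W=1 U=1 S=0
  [1] read 0x4B idx=6: raw=0x3D006 flags P=0 W=1 U=1 S=0
  ⇒ fault: PAGE_NOT_PRESENT  — 2 lookups
#2 VA=0x283611C01 (r,user):
  [0] read 0x3D idx=10: raw=0x4E007 flags P=1 W=1 U=1 S=0
  [1] read 0x4E idx=27: raw=0x50007 flags P=1 W=1 U=1 S=0
  [2] read 0x50 idx=17: raw=0x54003 flags P=1 W=1 U=0 S=0
  ⇒ fault: PROTECTION_VIOLATION  — 3 lookups

TLB: [["0x343E11", "0x48"]]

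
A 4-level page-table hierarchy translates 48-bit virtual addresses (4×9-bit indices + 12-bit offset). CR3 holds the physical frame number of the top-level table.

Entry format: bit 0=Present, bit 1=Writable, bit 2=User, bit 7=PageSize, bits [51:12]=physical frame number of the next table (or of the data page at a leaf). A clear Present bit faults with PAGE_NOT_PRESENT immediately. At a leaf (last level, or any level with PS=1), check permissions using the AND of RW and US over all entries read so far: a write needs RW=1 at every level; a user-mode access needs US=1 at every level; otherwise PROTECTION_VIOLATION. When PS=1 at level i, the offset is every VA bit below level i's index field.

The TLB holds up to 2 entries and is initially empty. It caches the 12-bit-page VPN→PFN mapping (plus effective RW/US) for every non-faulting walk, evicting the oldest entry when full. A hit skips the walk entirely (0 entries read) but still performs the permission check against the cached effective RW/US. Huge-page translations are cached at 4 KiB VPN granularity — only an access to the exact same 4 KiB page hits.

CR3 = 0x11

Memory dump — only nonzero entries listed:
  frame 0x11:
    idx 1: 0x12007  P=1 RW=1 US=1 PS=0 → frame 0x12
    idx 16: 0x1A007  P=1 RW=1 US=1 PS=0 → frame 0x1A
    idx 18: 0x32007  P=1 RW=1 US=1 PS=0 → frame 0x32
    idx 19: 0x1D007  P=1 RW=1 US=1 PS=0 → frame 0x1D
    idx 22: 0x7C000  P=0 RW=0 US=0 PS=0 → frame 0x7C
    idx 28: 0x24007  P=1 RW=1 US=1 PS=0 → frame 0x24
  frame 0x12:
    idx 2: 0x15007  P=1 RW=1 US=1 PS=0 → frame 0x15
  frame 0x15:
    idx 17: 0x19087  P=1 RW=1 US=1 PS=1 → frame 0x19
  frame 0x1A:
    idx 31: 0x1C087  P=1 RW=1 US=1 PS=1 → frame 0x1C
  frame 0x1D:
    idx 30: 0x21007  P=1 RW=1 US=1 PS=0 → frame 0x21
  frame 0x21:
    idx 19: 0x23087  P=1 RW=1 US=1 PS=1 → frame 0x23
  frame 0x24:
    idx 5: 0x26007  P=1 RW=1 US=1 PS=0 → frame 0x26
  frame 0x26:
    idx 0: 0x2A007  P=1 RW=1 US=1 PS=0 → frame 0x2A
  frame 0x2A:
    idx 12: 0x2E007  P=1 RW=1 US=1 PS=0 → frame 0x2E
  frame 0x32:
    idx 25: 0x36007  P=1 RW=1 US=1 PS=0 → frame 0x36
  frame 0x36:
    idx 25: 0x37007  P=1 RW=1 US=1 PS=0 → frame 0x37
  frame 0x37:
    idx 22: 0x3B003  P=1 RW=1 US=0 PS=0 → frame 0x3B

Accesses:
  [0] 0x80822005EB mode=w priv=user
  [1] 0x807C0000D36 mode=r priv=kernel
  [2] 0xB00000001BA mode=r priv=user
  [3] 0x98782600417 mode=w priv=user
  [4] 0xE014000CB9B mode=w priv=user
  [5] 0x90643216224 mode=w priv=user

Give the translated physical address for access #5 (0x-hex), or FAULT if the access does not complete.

Per-access translation:
#0 VA=0x80822005EB (w,user):
  [0] read 0x11 idx=1: raw=0x12007 flags P=1 W=1 U=1 S=0
  [1] read 0x12 idx=2: raw=0x15007 flags P=1 W=1 U=1 S=0
  [2] read 0x15 idx=17: raw=0x19087 flags P=1 W=1 U=1 S=1
  → PA=0x195EB (huge @L2)  (3 entries read)
#1 VA=0x807C0000D36 (r,kernel):
  [0] read 0x11 idx=16: raw=0x1A007 flags P=1 W=1 U=1 S=0
  [1] read 0x1A idx=31: raw=0x1C087 flags P=1 W=1 U=1 S=1
  → PA=0x1CD36 (huge @L1)  (2 entries read)
#2 VA=0xB00000001BA (r,user):
  [0] read 0x11 idx=22: raw=0x7C000 flags P=0 W=0 U=0 S=0
  ✗ PAGE_NOT_PRESENT  [1 reads]
#3 VA=0x98782600417 (w,user):
  [0] read 0x11 idx=19: raw=0x1D007 flags P=1 W=1 U=1 S=0
  [1] read 0x1D idx=30: raw=0x21007 flags P=1 W=1 U=1 S=0
  [2] read 0x21 idx=19: raw=0x23087 flags P=1 W=1 U=1 S=1
  → PA=0x23417 (huge @L2)  (3 entries read)
#4 VA=0xE014000CB9B (w,user):
  [0] read 0x11 idx=28: raw=0x24007 flags P=1 W=1 U=1 S=0
  [1] read 0x24 idx=5: raw=0x26007 flags P=1 W=1 U=1 S=0
  [2] read 0x26 idx=0: raw=0x2A007 flags P=1 W=1 U=1 S=0
  [3] read 0x2A idx=12: raw=0x2E007 flags P=1 W=1 U=1 S=0
  → PA=0x2EB9B  (4 entries read)
#5 VA=0x90643216224 (w,user):
  [0] read 0x11 idx=18: raw=0x32007 flags P=1 W=1 U=1 S=0
  [1] read 0x32 idx=25: raw=0x36007 flags P=1 W=1 U=1 S=0
  [2] read 0x36 idx=25: raw=0x37007 flags P=1 W=1 U=1 S=0
  [3] read 0x37 idx=22: raw=0x3B003 flags P=1 W=1 U=0 S=0
  ✗ PROTECTION_VIOLATION  [4 reads]

Access #5 PA: FAULT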